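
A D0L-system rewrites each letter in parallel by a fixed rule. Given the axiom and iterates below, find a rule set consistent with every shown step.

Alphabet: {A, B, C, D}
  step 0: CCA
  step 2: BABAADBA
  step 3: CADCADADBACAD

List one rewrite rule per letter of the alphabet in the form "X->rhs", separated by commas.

A->AD, B->C, C->D, D->BA

  step 2 ⇒ step 3: BABAADBA ⇒ C·AD·C·AD·AD·BA·C·AD
    A ↦ AD
    B ↦ C
    D ↦ BA
    C ↦ D  (constrained at step 0)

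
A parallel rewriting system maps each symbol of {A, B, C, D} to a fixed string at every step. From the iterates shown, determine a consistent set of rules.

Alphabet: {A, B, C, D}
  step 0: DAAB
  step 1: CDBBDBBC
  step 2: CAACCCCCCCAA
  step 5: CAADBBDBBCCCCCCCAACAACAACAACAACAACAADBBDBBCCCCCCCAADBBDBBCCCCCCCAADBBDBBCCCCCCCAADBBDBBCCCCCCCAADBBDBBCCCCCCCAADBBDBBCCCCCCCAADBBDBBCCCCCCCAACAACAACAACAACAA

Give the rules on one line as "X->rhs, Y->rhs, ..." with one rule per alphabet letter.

  step 1 ⇒ step 2: CDBBDBBC ⇒ CAA·C·C·C·C·C·C·CAA
    B ↦ C
    C ↦ CAA
    D ↦ C
  step 0 ⇒ step 1: DAAB ⇒ C·DBB·DBB·C
    A ↦ DBB

A->DBB, B->C, C->CAA, D->C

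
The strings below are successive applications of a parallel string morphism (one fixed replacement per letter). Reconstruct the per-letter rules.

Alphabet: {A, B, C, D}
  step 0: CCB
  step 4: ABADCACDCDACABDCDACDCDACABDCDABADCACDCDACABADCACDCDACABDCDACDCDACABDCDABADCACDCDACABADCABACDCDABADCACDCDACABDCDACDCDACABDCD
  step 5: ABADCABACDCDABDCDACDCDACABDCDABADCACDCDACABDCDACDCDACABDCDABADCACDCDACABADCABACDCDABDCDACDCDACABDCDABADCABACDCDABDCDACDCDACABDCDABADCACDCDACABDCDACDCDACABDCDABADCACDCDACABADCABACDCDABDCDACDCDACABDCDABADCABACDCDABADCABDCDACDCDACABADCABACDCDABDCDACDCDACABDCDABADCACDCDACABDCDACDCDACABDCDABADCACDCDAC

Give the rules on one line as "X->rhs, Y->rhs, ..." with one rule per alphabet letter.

A->AB, B->ADC, C->DCD, D->AC

  step 4 ⇒ step 5: ABADCACDCDACABDCDACDCDACABDCDABADCACDCDACABADCACDCDACABDCDACDCDACABDCDABADCACDCDACABADCABACDCDABADCACDCDACABDCDACDCDACABDCD ⇒ AB·ADC·AB·AC·DCD·AB·DCD·AC·DCD·AC·AB·DCD·AB·ADC·AC·DCD·AC·AB·DCD·AC·DCD·AC·AB·DCD·AB·ADC·AC·DCD·AC·AB·ADC·AB·AC·DCD·AB·DCD·AC·DCD·AC·AB·DCD·AB·ADC·AB·AC·DCD·AB·DCD·AC·DCD·AC·AB·DCD·AB·ADC·AC·DCD·AC·AB·DCD·AC·DCD·AC·AB·DCD·AB·ADC·AC·DCD·AC·AB·ADC·AB·AC·DCD·AB·DCD·AC·DCD·AC·AB·DCD·AB·ADC·AB·AC·DCD·AB·ADC·AB·DCD·AC·DCD·AC·AB·ADC·AB·AC·DCD·AB·DCD·AC·DCD·AC·AB·DCD·AB·ADC·AC·DCD·AC·AB·DCD·AC·DCD·AC·AB·DCD·AB·ADC·AC·DCD·AC
    A ↦ AB
    B ↦ ADC
    C ↦ DCD
    D ↦ AC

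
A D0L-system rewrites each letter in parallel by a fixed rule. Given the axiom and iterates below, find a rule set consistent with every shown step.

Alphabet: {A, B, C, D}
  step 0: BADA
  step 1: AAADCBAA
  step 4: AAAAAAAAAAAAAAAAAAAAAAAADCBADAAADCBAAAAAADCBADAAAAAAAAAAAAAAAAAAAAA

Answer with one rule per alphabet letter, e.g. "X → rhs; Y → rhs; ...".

  step 0 ⇒ step 1: BADA ⇒ A·AA·DCB·AA
    A ↦ AA
    B ↦ A
    D ↦ DCB
    C ↦ AD  (constrained at step 1)

A->AA, B->A, C->AD, D->DCB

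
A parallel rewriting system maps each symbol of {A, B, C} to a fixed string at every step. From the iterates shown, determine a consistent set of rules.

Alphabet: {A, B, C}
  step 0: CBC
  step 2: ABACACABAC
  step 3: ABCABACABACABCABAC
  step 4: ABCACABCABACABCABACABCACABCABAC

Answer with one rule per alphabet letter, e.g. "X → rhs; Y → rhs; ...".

A->AB, B->C, C->AC

  step 3 ⇒ step 4: ABCABACABACABCABAC ⇒ AB·C·AC·AB·C·AB·AC·AB·C·AB·AC·AB·C·AC·AB·C·AB·AC
    A ↦ AB
    B ↦ C
    C ↦ AC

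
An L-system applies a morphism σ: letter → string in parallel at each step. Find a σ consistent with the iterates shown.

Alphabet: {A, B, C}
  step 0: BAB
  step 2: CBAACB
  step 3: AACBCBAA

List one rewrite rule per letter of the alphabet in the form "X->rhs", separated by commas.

  step 2 ⇒ step 3: CBAACB ⇒ A·A·CB·CB·A·A
    A ↦ CB
    B ↦ A
    C ↦ A

A->CB, B->A, C->A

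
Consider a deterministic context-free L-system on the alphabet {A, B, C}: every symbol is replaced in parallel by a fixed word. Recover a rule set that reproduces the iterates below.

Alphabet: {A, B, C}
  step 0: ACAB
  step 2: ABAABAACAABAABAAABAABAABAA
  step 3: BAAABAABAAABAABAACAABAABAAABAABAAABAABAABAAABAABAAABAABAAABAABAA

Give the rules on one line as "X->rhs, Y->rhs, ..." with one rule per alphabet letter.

  step 2 ⇒ step 3: ABAABAACAABAABAAABAABAABAA ⇒ BAA·A·BAA·BAA·A·BAA·BAA·CAA·BAA·BAA·A·BAA·BAA·A·BAA·BAA·BAA·A·BAA·BAA·A·BAA·BAA·A·BAA·BAA
    A ↦ BAA
    B ↦ A
    C ↦ CAA

A->BAA, B->A, C->CAA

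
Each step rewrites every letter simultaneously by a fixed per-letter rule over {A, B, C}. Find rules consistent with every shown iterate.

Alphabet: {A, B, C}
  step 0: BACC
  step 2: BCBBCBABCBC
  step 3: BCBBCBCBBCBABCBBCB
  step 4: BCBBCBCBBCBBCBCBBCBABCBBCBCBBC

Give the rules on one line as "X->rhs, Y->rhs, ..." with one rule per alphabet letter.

  step 3 ⇒ step 4: BCBBCBCBBCBABCBBCB ⇒ BC·B·BC·BC·B·BC·B·BC·BC·B·BC·BA·BC·B·BC·BC·B·BC
    A ↦ BA
    B ↦ BC
    C ↦ B

A->BA, B->BC, C->B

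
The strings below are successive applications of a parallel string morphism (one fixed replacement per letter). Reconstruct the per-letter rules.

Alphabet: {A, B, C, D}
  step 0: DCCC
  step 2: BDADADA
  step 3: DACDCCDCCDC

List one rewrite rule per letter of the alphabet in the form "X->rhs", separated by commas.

  step 2 ⇒ step 3: BDADADA ⇒ DA·C·DC·C·DC·C·DC
    A ↦ DC
    B ↦ DA
    D ↦ C
    C ↦ B  (constrained at step 0)

A->DC, B->DA, C->B, D->C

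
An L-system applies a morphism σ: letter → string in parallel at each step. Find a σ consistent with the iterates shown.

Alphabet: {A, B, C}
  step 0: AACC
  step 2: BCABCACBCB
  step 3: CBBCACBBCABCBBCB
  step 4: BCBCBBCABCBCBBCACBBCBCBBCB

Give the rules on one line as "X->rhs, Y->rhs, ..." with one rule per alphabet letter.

A->CA, B->CB, C->B

  step 3 ⇒ step 4: CBBCACBBCABCBBCB ⇒ B·CB·CB·B·CA·B·CB·CB·B·CA·CB·B·CB·CB·B·CB
    A ↦ CA
    B ↦ CB
    C ↦ B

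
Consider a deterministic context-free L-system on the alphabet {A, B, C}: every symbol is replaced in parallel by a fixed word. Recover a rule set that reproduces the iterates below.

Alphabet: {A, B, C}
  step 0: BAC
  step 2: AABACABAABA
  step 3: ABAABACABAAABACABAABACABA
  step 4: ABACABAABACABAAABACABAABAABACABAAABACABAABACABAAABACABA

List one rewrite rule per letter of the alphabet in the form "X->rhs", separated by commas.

A->ABA, B->C, C->A

  step 3 ⇒ step 4: ABAABACABAAABACABAABACABA ⇒ ABA·C·ABA·ABA·C·ABA·A·ABA·C·ABA·ABA·ABA·C·ABA·A·ABA·C·ABA·ABA·C·ABA·A·ABA·C·ABA
    A ↦ ABA
    B ↦ C
    C ↦ A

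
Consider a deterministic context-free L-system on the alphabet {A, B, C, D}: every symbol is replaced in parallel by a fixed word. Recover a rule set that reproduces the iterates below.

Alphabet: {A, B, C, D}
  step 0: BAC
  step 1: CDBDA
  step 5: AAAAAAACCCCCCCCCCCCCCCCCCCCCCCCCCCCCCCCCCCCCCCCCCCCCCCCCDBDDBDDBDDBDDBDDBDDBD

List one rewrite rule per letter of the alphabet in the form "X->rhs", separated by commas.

A->DBD, B->C, C->A, D->CCC

  step 0 ⇒ step 1: BAC ⇒ C·DBD·A
    A ↦ DBD
    B ↦ C
    C ↦ A
    D ↦ CCC  (constrained at step 1)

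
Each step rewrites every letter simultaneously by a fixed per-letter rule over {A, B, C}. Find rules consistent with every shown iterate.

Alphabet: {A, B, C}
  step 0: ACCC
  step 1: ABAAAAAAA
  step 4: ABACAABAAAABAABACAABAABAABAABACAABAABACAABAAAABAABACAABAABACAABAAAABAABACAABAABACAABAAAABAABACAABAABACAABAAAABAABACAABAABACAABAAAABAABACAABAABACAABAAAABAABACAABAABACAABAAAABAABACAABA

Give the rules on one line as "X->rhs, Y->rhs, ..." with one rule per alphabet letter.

  step 0 ⇒ step 1: ACCC ⇒ ABA·AA·AA·AA
    A ↦ ABA
    C ↦ AA
    B ↦ CA  (constrained at step 1)

A->ABA, B->CA, C->AA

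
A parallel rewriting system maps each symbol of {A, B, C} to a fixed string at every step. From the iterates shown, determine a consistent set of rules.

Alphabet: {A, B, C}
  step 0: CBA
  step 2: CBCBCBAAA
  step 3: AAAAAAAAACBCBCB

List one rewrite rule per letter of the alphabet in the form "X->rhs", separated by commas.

  step 2 ⇒ step 3: CBCBCBAAA ⇒ AA·A·AA·A·AA·A·CB·CB·CB
    A ↦ CB
    B ↦ A
    C ↦ AA

A->CB, B->A, C->AA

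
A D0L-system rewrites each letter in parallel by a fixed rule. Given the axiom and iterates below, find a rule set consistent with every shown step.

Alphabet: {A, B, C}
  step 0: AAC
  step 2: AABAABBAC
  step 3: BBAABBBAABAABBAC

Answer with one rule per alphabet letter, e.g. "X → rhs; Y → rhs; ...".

  step 2 ⇒ step 3: AABAABBAC ⇒ B·B·AAB·B·B·AAB·AAB·B·AC
    A ↦ B
    B ↦ AAB
    C ↦ AC

A->B, B->AAB, C->AC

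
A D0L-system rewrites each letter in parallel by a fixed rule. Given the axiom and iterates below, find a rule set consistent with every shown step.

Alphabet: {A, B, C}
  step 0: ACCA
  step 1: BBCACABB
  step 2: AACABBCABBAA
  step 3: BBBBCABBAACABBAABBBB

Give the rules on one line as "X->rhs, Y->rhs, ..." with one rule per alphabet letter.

  step 2 ⇒ step 3: AACABBCABBAA ⇒ BB·BB·CA·BB·A·A·CA·BB·A·A·BB·BB
    A ↦ BB
    B ↦ A
    C ↦ CA

A->BB, B->A, C->CA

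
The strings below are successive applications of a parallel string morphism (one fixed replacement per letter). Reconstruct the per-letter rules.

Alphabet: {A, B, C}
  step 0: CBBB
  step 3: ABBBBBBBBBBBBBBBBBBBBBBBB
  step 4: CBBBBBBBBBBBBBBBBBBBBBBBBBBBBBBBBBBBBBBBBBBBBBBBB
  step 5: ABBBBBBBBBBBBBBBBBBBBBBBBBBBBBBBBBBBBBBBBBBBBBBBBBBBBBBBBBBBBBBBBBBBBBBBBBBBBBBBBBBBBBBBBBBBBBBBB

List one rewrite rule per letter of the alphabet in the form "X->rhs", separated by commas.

  step 4 ⇒ step 5: CBBBBBBBBBBBBBBBBBBBBBBBBBBBBBBBBBBBBBBBBBBBBBBBB ⇒ A·BB·BB·BB·BB·BB·BB·BB·BB·BB·BB·BB·BB·BB·BB·BB·BB·BB·BB·BB·BB·BB·BB·BB·BB·BB·BB·BB·BB·BB·BB·BB·BB·BB·BB·BB·BB·BB·BB·BB·BB·BB·BB·BB·BB·BB·BB·BB·BB
    B ↦ BB
    C ↦ A
  step 3 ⇒ step 4: ABBBBBBBBBBBBBBBBBBBBBBBB ⇒ C·BB·BB·BB·BB·BB·BB·BB·BB·BB·BB·BB·BB·BB·BB·BB·BB·BB·BB·BB·BB·BB·BB·BB·BB
    A ↦ C

A->C, B->BB, C->A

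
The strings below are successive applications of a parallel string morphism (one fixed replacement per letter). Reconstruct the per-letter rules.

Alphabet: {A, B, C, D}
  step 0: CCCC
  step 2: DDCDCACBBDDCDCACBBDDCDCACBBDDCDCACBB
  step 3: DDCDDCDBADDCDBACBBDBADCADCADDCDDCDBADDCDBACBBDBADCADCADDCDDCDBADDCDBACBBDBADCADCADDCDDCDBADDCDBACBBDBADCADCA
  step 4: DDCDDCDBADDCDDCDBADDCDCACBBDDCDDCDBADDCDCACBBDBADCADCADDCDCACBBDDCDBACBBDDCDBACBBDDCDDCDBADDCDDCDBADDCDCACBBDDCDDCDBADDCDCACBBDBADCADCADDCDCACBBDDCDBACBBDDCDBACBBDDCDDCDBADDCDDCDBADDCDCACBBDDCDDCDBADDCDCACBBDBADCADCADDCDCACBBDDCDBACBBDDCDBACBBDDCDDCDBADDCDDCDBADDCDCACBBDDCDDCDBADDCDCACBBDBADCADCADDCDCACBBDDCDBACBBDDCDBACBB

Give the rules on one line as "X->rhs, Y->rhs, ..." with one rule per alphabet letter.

A->CBB, B->DCA, C->DBA, D->DDC

  step 3 ⇒ step 4: DDCDDCDBADDCDBACBBDBADCADCADDCDDCDBADDCDBACBBDBADCADCADDCDDCDBADDCDBACBBDBADCADCADDCDDCDBADDCDBACBBDBADCADCA ⇒ DDC·DDC·DBA·DDC·DDC·DBA·DDC·DCA·CBB·DDC·DDC·DBA·DDC·DCA·CBB·DBA·DCA·DCA·DDC·DCA·CBB·DDC·DBA·CBB·DDC·DBA·CBB·DDC·DDC·DBA·DDC·DDC·DBA·DDC·DCA·CBB·DDC·DDC·DBA·DDC·DCA·CBB·DBA·DCA·DCA·DDC·DCA·CBB·DDC·DBA·CBB·DDC·DBA·CBB·DDC·DDC·DBA·DDC·DDC·DBA·DDC·DCA·CBB·DDC·DDC·DBA·DDC·DCA·CBB·DBA·DCA·DCA·DDC·DCA·CBB·DDC·DBA·CBB·DDC·DBA·CBB·DDC·DDC·DBA·DDC·DDC·DBA·DDC·DCA·CBB·DDC·DDC·DBA·DDC·DCA·CBB·DBA·DCA·DCA·DDC·DCA·CBB·DDC·DBA·CBB·DDC·DBA·CBB
    A ↦ CBB
    B ↦ DCA
    C ↦ DBA
    D ↦ DDC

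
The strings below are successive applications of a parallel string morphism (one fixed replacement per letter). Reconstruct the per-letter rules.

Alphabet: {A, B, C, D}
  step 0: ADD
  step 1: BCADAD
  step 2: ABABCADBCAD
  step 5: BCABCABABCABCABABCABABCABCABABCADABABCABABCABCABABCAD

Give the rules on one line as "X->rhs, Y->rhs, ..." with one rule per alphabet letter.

A->BC, B->A, C->BA, D->AD

  step 1 ⇒ step 2: BCADAD ⇒ A·BA·BC·AD·BC·AD
    A ↦ BC
    B ↦ A
    C ↦ BA
    D ↦ AD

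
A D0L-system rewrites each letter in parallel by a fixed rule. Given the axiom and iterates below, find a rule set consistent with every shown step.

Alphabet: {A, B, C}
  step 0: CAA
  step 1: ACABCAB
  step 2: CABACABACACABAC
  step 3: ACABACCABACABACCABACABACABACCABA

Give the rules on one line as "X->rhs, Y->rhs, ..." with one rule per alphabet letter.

  step 2 ⇒ step 3: CABACABACACABAC ⇒ A·CAB·AC·CAB·A·CAB·AC·CAB·A·CAB·A·CAB·AC·CAB·A
    A ↦ CAB
    B ↦ AC
    C ↦ A

A->CAB, B->AC, C->A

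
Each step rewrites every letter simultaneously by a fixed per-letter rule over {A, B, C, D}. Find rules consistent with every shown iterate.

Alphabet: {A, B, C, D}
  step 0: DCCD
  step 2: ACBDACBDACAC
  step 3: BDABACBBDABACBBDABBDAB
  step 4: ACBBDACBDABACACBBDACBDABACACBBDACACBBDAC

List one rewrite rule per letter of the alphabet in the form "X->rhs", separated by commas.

A->BD, B->AC, C->AB, D->B

  step 3 ⇒ step 4: BDABACBBDABACBBDABBDAB ⇒ AC·B·BD·AC·BD·AB·AC·AC·B·BD·AC·BD·AB·AC·AC·B·BD·AC·AC·B·BD·AC
    A ↦ BD
    B ↦ AC
    C ↦ AB
    D ↦ B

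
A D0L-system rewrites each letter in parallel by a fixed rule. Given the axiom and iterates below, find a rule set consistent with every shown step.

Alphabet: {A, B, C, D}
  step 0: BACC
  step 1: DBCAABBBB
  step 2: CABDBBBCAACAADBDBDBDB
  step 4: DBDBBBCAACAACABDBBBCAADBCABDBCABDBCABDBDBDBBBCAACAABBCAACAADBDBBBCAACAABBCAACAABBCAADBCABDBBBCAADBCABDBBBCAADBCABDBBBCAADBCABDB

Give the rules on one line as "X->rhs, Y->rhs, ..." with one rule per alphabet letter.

A->CAA, B->DB, C->BB, D->CAB

  step 1 ⇒ step 2: DBCAABBBB ⇒ CAB·DB·BB·CAA·CAA·DB·DB·DB·DB
    A ↦ CAA
    B ↦ DB
    C ↦ BB
    D ↦ CAB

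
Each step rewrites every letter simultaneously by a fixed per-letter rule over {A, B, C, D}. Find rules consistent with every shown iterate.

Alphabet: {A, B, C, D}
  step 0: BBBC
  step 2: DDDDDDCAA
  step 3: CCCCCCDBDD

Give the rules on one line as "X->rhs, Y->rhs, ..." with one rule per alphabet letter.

A->D, B->AA, C->DB, D->C

  step 2 ⇒ step 3: DDDDDDCAA ⇒ C·C·C·C·C·C·DB·D·D
    A ↦ D
    C ↦ DB
    D ↦ C
    B ↦ AA  (constrained at step 0)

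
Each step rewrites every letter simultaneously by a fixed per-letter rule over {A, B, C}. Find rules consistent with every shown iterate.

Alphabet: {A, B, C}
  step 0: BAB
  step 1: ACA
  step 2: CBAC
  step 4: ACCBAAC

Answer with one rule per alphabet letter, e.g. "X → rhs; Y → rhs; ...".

  step 1 ⇒ step 2: ACA ⇒ C·BA·C
    A ↦ C
    C ↦ BA
  step 0 ⇒ step 1: BAB ⇒ A·C·A
    B ↦ A

A->C, B->A, C->BA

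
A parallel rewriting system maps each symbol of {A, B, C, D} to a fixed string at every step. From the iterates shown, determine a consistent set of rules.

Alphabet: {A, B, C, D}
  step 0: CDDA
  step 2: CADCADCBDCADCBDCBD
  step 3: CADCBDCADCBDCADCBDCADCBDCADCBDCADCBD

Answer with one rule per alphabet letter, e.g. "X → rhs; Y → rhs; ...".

A->D, B->D, C->CA, D->CBD

  step 2 ⇒ step 3: CADCADCBDCADCBDCBD ⇒ CA·D·CBD·CA·D·CBD·CA·D·CBD·CA·D·CBD·CA·D·CBD·CA·D·CBD
    A ↦ D
    B ↦ D
    C ↦ CA
    D ↦ CBD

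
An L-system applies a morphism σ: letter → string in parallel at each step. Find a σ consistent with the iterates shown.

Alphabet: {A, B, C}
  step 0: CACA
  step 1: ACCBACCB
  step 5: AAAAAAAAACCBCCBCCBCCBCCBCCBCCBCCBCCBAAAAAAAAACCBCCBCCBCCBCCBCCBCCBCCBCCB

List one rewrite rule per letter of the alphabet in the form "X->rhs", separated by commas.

  step 0 ⇒ step 1: CACA ⇒ A·CCB·A·CCB
    A ↦ CCB
    C ↦ A
    B ↦ A  (constrained at step 1)

A->CCB, B->A, C->A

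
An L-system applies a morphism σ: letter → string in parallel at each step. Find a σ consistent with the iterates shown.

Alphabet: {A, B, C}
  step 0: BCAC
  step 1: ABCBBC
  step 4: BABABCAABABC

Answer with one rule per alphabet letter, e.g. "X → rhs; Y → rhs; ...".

  step 0 ⇒ step 1: BCAC ⇒ A·BC·B·BC
    A ↦ B
    B ↦ A
    C ↦ BC

A->B, B->A, C->BC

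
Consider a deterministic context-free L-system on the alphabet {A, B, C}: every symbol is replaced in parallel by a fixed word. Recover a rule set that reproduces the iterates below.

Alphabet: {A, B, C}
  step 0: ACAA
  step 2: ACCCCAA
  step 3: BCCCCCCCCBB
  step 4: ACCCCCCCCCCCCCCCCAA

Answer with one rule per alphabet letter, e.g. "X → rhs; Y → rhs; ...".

A->B, B->A, C->CC

  step 3 ⇒ step 4: BCCCCCCCCBB ⇒ A·CC·CC·CC·CC·CC·CC·CC·CC·A·A
    B ↦ A
    C ↦ CC
  step 2 ⇒ step 3: ACCCCAA ⇒ B·CC·CC·CC·CC·B·B
    A ↦ B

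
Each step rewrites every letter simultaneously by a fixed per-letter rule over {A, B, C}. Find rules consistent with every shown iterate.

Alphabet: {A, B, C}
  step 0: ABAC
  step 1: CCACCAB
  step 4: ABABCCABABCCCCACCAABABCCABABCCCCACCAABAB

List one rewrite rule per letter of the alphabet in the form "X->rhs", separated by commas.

A->CC, B->A, C->AB

  step 0 ⇒ step 1: ABAC ⇒ CC·A·CC·AB
    A ↦ CC
    B ↦ A
    C ↦ AB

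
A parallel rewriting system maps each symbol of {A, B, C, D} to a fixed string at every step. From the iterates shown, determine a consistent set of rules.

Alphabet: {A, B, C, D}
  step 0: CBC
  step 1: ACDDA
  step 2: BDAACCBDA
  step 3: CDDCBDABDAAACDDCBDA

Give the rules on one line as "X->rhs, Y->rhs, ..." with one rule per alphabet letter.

A->BDA, B->CDD, C->A, D->C

  step 2 ⇒ step 3: BDAACCBDA ⇒ CDD·C·BDA·BDA·A·A·CDD·C·BDA
    A ↦ BDA
    B ↦ CDD
    C ↦ A
    D ↦ C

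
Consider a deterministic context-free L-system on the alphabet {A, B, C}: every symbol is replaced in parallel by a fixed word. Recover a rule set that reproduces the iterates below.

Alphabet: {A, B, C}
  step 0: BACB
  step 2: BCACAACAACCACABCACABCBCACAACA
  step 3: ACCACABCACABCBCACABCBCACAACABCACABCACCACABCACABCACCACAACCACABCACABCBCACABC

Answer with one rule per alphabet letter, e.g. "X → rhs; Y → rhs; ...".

A->BC, B->ACC, C->ACA

  step 2 ⇒ step 3: BCACAACAACCACABCACABCBCACAACA ⇒ ACC·ACA·BC·ACA·BC·BC·ACA·BC·BC·ACA·ACA·BC·ACA·BC·ACC·ACA·BC·ACA·BC·ACC·ACA·ACC·ACA·BC·ACA·BC·BC·ACA·BC
    A ↦ BC
    B ↦ ACC
    C ↦ ACA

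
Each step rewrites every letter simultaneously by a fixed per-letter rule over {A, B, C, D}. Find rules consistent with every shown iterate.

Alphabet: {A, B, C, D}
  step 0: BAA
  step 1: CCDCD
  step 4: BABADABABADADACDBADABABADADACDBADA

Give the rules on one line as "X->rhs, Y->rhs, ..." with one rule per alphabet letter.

A->CD, B->C, C->BA, D->DA

  step 0 ⇒ step 1: BAA ⇒ C·CD·CD
    A ↦ CD
    B ↦ C
    C ↦ BA  (constrained at step 1)
    D ↦ DA  (constrained at step 1)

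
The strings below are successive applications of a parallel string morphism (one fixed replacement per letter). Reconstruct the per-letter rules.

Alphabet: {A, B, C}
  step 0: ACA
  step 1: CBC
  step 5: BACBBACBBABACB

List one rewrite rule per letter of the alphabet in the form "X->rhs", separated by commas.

A->C, B->BA, C->B

  step 0 ⇒ step 1: ACA ⇒ C·B·C
    A ↦ C
    C ↦ B
    B ↦ BA  (constrained at step 1)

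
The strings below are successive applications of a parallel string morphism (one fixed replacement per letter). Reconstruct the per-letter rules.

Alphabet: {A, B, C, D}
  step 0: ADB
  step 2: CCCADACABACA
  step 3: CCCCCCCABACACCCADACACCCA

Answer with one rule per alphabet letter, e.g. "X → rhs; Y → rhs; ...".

  step 2 ⇒ step 3: CCCADACABACA ⇒ CC·CC·CC·CA·BA·CA·CC·CA·DA·CA·CC·CA
    A ↦ CA
    B ↦ DA
    C ↦ CC
    D ↦ BA

A->CA, B->DA, C->CC, D->BA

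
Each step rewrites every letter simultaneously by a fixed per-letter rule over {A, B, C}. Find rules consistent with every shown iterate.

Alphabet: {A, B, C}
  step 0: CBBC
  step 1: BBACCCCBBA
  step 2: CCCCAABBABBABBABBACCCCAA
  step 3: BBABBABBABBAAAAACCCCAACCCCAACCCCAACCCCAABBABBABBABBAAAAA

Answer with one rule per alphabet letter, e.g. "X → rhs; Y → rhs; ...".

  step 2 ⇒ step 3: CCCCAABBABBABBABBACCCCAA ⇒ BBA·BBA·BBA·BBA·AA·AA·CC·CC·AA·CC·CC·AA·CC·CC·AA·CC·CC·AA·BBA·BBA·BBA·BBA·AA·AA
    A ↦ AA
    B ↦ CC
    C ↦ BBA

A->AA, B->CC, C->BBA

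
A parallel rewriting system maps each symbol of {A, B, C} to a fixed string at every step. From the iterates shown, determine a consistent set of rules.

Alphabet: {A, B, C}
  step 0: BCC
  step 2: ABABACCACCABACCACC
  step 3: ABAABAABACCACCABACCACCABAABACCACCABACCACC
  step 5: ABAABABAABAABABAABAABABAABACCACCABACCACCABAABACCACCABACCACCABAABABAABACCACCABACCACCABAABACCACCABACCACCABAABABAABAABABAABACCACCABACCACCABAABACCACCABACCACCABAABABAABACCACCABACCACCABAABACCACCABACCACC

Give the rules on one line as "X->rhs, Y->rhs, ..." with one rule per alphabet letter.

  step 2 ⇒ step 3: ABABACCACCABACCACC ⇒ AB·A·AB·A·AB·ACC·ACC·AB·ACC·ACC·AB·A·AB·ACC·ACC·AB·ACC·ACC
    A ↦ AB
    B ↦ A
    C ↦ ACC

A->AB, B->A, C->ACC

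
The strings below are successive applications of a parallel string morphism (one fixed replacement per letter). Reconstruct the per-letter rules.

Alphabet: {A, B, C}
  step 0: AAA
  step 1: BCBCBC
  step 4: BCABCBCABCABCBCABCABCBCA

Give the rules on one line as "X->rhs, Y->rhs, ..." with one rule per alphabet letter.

A->BC, B->BC, C->A

  step 0 ⇒ step 1: AAA ⇒ BC·BC·BC
    A ↦ BC
    B ↦ BC  (constrained at step 1)
    C ↦ A  (constrained at step 1)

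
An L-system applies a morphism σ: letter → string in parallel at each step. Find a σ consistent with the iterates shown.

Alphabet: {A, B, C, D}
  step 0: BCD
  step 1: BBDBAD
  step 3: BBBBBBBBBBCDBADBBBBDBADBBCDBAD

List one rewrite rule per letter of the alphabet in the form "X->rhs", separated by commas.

A->CD, B->BB, C->D, D->BAD

  step 0 ⇒ step 1: BCD ⇒ BB·D·BAD
    B ↦ BB
    C ↦ D
    D ↦ BAD
    A ↦ CD  (constrained at step 1)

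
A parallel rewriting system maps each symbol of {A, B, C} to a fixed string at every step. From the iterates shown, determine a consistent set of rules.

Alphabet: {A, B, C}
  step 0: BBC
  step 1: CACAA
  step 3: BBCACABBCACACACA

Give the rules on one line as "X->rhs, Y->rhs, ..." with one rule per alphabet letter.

A->BB, B->CA, C->A

  step 0 ⇒ step 1: BBC ⇒ CA·CA·A
    B ↦ CA
    C ↦ A
    A ↦ BB  (constrained at step 1)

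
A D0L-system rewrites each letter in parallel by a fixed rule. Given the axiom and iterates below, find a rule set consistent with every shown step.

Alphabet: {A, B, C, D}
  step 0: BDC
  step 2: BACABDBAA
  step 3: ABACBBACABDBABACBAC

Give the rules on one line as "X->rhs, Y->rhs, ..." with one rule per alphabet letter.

  step 2 ⇒ step 3: BACABDBAA ⇒ A·BAC·B·BAC·A·BDB·A·BAC·BAC
    A ↦ BAC
    B ↦ A
    C ↦ B
    D ↦ BDB

A->BAC, B->A, C->B, D->BDB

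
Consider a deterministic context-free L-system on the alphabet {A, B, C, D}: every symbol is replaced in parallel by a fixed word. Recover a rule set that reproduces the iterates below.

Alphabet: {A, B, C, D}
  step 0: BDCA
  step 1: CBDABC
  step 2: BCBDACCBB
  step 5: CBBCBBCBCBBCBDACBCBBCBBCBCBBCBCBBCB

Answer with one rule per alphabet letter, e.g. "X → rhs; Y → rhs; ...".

  step 1 ⇒ step 2: CBDABC ⇒ B·CB·DA·C·CB·B
    A ↦ C
    B ↦ CB
    C ↦ B
    D ↦ DA

A->C, B->CB, C->B, D->DA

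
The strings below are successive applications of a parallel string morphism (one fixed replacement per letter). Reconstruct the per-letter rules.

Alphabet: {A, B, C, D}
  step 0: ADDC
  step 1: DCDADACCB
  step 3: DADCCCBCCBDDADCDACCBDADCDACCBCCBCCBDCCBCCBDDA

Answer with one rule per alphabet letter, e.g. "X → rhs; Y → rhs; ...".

A->DC, B->D, C->CCB, D->DA

  step 0 ⇒ step 1: ADDC ⇒ DC·DA·DA·CCB
    A ↦ DC
    C ↦ CCB
    D ↦ DA
    B ↦ D  (constrained at step 1)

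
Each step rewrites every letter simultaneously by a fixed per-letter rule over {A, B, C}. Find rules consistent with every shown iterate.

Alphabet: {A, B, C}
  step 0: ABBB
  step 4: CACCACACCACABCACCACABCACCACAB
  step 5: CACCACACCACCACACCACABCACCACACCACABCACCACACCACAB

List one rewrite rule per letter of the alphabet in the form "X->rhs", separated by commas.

A->C, B->AB, C->CA

  step 4 ⇒ step 5: CACCACACCACABCACCACABCACCACAB ⇒ CA·C·CA·CA·C·CA·C·CA·CA·C·CA·C·AB·CA·C·CA·CA·C·CA·C·AB·CA·C·CA·CA·C·CA·C·AB
    A ↦ C
    B ↦ AB
    C ↦ CA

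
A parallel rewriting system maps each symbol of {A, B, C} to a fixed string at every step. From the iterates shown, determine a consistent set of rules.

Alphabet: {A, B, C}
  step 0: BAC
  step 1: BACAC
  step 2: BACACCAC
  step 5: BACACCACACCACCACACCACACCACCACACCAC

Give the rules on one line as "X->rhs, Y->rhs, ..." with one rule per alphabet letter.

  step 1 ⇒ step 2: BACAC ⇒ BA·C·AC·C·AC
    A ↦ C
    B ↦ BA
    C ↦ AC

A->C, B->BA, C->AC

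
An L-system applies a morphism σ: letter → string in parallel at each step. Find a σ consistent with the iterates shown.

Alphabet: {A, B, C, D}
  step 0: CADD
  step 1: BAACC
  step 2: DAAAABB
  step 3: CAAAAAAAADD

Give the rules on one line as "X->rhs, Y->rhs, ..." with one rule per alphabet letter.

  step 2 ⇒ step 3: DAAAABB ⇒ C·AA·AA·AA·AA·D·D
    A ↦ AA
    B ↦ D
    D ↦ C
  step 0 ⇒ step 1: CADD ⇒ B·AA·C·C
    C ↦ B

A->AA, B->D, C->B, D->C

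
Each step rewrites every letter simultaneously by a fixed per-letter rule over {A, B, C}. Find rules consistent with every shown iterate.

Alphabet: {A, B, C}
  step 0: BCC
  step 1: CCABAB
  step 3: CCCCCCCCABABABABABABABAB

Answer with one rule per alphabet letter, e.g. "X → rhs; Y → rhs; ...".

  step 0 ⇒ step 1: BCC ⇒ CC·AB·AB
    B ↦ CC
    C ↦ AB
    A ↦ CC  (constrained at step 1)

A->CC, B->CC, C->AB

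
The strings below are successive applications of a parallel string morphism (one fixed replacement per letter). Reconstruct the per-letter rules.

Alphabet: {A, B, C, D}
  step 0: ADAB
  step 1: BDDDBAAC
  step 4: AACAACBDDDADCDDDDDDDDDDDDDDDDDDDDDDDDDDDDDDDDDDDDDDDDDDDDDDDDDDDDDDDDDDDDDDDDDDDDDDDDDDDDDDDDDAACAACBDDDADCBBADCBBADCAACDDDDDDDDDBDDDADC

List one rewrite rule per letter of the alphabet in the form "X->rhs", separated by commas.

  step 0 ⇒ step 1: ADAB ⇒ B·DDD·B·AAC
    A ↦ B
    B ↦ AAC
    D ↦ DDD
    C ↦ ADC  (constrained at step 1)

A->B, B->AAC, C->ADC, D->DDD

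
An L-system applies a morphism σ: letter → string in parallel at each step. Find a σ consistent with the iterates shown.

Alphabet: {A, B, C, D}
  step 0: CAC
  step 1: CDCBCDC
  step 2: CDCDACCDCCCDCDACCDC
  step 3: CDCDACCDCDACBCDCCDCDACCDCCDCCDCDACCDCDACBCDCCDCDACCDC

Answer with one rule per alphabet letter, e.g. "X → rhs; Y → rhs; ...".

A->B, B->C, C->CDC, D->DAC

  step 2 ⇒ step 3: CDCDACCDCCCDCDACCDC ⇒ CDC·DAC·CDC·DAC·B·CDC·CDC·DAC·CDC·CDC·CDC·DAC·CDC·DAC·B·CDC·CDC·DAC·CDC
    A ↦ B
    C ↦ CDC
    D ↦ DAC
  step 1 ⇒ step 2: CDCBCDC ⇒ CDC·DAC·CDC·C·CDC·DAC·CDC
    B ↦ C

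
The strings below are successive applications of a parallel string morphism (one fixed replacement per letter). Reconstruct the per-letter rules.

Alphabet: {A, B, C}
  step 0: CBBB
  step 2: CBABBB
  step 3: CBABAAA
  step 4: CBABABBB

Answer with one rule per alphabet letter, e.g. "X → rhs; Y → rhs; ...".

A->B, B->A, C->CB

  step 3 ⇒ step 4: CBABAAA ⇒ CB·A·B·A·B·B·B
    A ↦ B
    B ↦ A
    C ↦ CB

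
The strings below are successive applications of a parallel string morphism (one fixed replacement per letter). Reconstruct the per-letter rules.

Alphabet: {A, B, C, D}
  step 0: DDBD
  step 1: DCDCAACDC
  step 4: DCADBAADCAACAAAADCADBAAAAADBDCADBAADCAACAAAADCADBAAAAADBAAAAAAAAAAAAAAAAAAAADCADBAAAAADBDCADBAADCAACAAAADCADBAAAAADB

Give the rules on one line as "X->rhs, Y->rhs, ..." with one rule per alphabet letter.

A->AA, B->AAC, C->ADB, D->DC

  step 0 ⇒ step 1: DDBD ⇒ DC·DC·AAC·DC
    B ↦ AAC
    D ↦ DC
    A ↦ AA  (constrained at step 1)
    C ↦ ADB  (constrained at step 1)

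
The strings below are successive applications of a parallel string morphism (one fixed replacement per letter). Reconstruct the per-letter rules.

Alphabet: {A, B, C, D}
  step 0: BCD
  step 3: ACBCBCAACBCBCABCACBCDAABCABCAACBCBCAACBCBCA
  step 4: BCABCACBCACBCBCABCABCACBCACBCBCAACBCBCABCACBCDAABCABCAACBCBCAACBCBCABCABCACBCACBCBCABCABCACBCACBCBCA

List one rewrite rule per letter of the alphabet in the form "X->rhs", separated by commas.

A->BCA, B->AC, C->BC, D->DAA

  step 3 ⇒ step 4: ACBCBCAACBCBCABCACBCDAABCABCAACBCBCAACBCBCA ⇒ BCA·BC·AC·BC·AC·BC·BCA·BCA·BC·AC·BC·AC·BC·BCA·AC·BC·BCA·BC·AC·BC·DAA·BCA·BCA·AC·BC·BCA·AC·BC·BCA·BCA·BC·AC·BC·AC·BC·BCA·BCA·BC·AC·BC·AC·BC·BCA
    A ↦ BCA
    B ↦ AC
    C ↦ BC
    D ↦ DAA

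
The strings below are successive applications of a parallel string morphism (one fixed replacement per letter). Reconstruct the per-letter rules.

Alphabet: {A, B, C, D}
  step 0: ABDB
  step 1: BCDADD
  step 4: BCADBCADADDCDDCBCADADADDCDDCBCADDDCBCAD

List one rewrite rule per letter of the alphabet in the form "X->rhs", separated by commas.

A->BC, B->D, C->DC, D->AD

  step 0 ⇒ step 1: ABDB ⇒ BC·D·AD·D
    A ↦ BC
    B ↦ D
    D ↦ AD
    C ↦ DC  (constrained at step 1)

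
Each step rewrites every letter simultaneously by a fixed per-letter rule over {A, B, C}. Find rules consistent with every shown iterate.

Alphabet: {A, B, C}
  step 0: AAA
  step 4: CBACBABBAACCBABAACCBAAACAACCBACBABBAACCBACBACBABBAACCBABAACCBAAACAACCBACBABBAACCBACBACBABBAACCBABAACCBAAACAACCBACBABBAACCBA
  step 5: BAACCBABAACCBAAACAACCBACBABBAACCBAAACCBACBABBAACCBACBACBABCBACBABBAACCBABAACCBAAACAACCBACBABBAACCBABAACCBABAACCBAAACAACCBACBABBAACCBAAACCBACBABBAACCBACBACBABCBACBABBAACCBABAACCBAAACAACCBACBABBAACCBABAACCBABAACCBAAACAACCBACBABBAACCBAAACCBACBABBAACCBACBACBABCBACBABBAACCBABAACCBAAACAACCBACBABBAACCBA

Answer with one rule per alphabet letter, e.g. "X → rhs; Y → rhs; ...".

  step 4 ⇒ step 5: CBACBABBAACCBABAACCBAAACAACCBACBABBAACCBACBACBABBAACCBABAACCBAAACAACCBACBABBAACCBACBACBABBAACCBABAACCBAAACAACCBACBABBAACCBA ⇒ B·AAC·CBA·B·AAC·CBA·AAC·AAC·CBA·CBA·B·B·AAC·CBA·AAC·CBA·CBA·B·B·AAC·CBA·CBA·CBA·B·CBA·CBA·B·B·AAC·CBA·B·AAC·CBA·AAC·AAC·CBA·CBA·B·B·AAC·CBA·B·AAC·CBA·B·AAC·CBA·AAC·AAC·CBA·CBA·B·B·AAC·CBA·AAC·CBA·CBA·B·B·AAC·CBA·CBA·CBA·B·CBA·CBA·B·B·AAC·CBA·B·AAC·CBA·AAC·AAC·CBA·CBA·B·B·AAC·CBA·B·AAC·CBA·B·AAC·CBA·AAC·AAC·CBA·CBA·B·B·AAC·CBA·AAC·CBA·CBA·B·B·AAC·CBA·CBA·CBA·B·CBA·CBA·B·B·AAC·CBA·B·AAC·CBA·AAC·AAC·CBA·CBA·B·B·AAC·CBA
    A ↦ CBA
    B ↦ AAC
    C ↦ B

A->CBA, B->AAC, C->B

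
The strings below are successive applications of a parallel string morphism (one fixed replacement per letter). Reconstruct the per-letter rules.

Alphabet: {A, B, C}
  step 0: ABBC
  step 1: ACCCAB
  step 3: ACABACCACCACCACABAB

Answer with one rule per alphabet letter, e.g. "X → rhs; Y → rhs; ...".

  step 0 ⇒ step 1: ABBC ⇒ AC·C·C·AB
    A ↦ AC
    B ↦ C
    C ↦ AB

A->AC, B->C, C->AB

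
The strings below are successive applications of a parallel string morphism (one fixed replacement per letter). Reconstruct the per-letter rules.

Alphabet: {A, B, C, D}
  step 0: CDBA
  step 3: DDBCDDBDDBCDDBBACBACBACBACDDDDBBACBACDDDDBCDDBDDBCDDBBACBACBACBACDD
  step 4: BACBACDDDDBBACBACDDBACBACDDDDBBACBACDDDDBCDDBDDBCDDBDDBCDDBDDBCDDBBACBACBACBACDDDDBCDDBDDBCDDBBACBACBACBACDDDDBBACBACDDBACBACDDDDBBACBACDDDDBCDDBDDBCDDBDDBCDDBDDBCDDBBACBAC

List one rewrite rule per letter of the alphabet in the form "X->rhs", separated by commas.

  step 3 ⇒ step 4: DDBCDDBDDBCDDBBACBACBACBACDDDDBBACBACDDDDBCDDBDDBCDDBBACBACBACBACDD ⇒ BAC·BAC·DD·DDB·BAC·BAC·DD·BAC·BAC·DD·DDB·BAC·BAC·DD·DD·BC·DDB·DD·BC·DDB·DD·BC·DDB·DD·BC·DDB·BAC·BAC·BAC·BAC·DD·DD·BC·DDB·DD·BC·DDB·BAC·BAC·BAC·BAC·DD·DDB·BAC·BAC·DD·BAC·BAC·DD·DDB·BAC·BAC·DD·DD·BC·DDB·DD·BC·DDB·DD·BC·DDB·DD·BC·DDB·BAC·BAC
    A ↦ BC
    B ↦ DD
    C ↦ DDB
    D ↦ BAC

A->BC, B->DD, C->DDB, D->BAC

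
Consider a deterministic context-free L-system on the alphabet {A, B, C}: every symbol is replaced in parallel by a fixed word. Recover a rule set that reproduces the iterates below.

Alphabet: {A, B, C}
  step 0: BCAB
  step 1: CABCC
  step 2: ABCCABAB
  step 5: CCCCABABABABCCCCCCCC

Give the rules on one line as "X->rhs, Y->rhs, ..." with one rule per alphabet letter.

  step 1 ⇒ step 2: CABCC ⇒ AB·C·C·AB·AB
    A ↦ C
    B ↦ C
    C ↦ AB

A->C, B->C, C->AB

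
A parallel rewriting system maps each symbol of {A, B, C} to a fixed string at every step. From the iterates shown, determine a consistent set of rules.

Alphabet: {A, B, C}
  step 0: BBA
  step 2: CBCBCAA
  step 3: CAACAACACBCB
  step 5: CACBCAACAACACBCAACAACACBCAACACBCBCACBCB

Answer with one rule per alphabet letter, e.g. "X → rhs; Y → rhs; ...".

A->CB, B->A, C->CA

  step 2 ⇒ step 3: CBCBCAA ⇒ CA·A·CA·A·CA·CB·CB
    A ↦ CB
    B ↦ A
    C ↦ CA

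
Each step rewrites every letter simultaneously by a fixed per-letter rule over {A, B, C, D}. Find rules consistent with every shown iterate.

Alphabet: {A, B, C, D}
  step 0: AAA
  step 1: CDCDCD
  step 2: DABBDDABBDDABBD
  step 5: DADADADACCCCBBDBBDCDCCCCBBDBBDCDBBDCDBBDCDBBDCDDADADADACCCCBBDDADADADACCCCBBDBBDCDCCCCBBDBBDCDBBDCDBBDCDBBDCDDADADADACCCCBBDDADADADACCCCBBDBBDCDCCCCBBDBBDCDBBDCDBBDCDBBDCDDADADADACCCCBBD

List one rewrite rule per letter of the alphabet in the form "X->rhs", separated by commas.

A->CD, B->CC, C->DA, D->BBD

  step 1 ⇒ step 2: CDCDCD ⇒ DA·BBD·DA·BBD·DA·BBD
    C ↦ DA
    D ↦ BBD
  step 0 ⇒ step 1: AAA ⇒ CD·CD·CD
    A ↦ CD
    B ↦ CC  (constrained at step 2)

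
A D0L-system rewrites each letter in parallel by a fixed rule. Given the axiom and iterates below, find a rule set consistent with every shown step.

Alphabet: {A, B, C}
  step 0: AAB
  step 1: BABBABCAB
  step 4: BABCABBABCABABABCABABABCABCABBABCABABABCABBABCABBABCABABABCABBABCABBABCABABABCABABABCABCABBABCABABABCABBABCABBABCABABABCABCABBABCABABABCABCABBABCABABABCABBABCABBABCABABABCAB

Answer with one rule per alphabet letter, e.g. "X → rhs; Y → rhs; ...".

  step 0 ⇒ step 1: AAB ⇒ BAB·BAB·CAB
    A ↦ BAB
    B ↦ CAB
    C ↦ A  (constrained at step 1)

A->BAB, B->CAB, C->A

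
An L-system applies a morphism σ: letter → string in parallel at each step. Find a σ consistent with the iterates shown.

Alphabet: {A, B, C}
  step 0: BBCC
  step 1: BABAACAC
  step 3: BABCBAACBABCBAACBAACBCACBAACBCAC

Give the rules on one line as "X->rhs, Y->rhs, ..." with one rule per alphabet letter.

  step 0 ⇒ step 1: BBCC ⇒ BA·BA·AC·AC
    B ↦ BA
    C ↦ AC
    A ↦ BC  (constrained at step 1)

A->BC, B->BA, C->AC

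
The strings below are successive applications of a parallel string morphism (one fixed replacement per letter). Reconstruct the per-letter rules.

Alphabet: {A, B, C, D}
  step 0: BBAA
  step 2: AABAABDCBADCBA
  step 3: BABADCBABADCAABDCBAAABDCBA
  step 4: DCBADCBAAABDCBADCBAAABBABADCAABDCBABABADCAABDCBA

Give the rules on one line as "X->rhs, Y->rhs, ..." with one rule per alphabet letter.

A->BA, B->DC, C->B, D->AA

  step 3 ⇒ step 4: BABADCBABADCAABDCBAAABDCBA ⇒ DC·BA·DC·BA·AA·B·DC·BA·DC·BA·AA·B·BA·BA·DC·AA·B·DC·BA·BA·BA·DC·AA·B·DC·BA
    A ↦ BA
    B ↦ DC
    C ↦ B
    D ↦ AA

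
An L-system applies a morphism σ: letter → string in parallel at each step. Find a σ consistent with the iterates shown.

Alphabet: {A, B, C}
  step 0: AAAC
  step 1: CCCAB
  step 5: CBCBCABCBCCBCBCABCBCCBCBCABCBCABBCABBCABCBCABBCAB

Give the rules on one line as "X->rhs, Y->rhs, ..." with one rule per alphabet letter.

A->C, B->BC, C->AB

  step 0 ⇒ step 1: AAAC ⇒ C·C·C·AB
    A ↦ C
    C ↦ AB
    B ↦ BC  (constrained at step 1)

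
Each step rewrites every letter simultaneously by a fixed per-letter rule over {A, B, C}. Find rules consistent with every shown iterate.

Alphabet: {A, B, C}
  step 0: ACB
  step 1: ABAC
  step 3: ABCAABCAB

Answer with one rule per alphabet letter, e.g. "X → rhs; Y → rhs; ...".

A->AB, B->C, C->A

  step 0 ⇒ step 1: ACB ⇒ AB·A·C
    A ↦ AB
    B ↦ C
    C ↦ A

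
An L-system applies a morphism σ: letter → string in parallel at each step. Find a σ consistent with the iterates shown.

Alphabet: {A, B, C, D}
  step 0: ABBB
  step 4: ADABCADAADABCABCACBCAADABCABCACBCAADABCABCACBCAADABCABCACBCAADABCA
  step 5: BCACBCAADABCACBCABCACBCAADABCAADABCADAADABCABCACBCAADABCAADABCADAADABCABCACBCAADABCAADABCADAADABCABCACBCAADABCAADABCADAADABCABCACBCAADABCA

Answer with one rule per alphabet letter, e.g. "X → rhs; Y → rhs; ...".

  step 4 ⇒ step 5: ADABCADAADABCABCACBCAADABCABCACBCAADABCABCACBCAADABCABCACBCAADABCA ⇒ BCA·C·BCA·A·DA·BCA·C·BCA·BCA·C·BCA·A·DA·BCA·A·DA·BCA·DA·A·DA·BCA·BCA·C·BCA·A·DA·BCA·A·DA·BCA·DA·A·DA·BCA·BCA·C·BCA·A·DA·BCA·A·DA·BCA·DA·A·DA·BCA·BCA·C·BCA·A·DA·BCA·A·DA·BCA·DA·A·DA·BCA·BCA·C·BCA·A·DA·BCA
    A ↦ BCA
    B ↦ A
    C ↦ DA
    D ↦ C

A->BCA, B->A, C->DA, D->C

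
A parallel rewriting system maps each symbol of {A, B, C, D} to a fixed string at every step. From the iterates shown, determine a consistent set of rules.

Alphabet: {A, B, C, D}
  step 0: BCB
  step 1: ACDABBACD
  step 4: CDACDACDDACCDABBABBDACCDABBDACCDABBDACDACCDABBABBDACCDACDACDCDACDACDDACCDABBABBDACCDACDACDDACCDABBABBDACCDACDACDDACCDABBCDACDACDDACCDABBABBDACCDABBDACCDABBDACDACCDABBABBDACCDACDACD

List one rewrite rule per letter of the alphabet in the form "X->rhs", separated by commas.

  step 0 ⇒ step 1: BCB ⇒ ACD·ABB·ACD
    B ↦ ACD
    C ↦ ABB
    A ↦ CD  (constrained at step 1)
    D ↦ DAC  (constrained at step 1)

A->CD, B->ACD, C->ABB, D->DAC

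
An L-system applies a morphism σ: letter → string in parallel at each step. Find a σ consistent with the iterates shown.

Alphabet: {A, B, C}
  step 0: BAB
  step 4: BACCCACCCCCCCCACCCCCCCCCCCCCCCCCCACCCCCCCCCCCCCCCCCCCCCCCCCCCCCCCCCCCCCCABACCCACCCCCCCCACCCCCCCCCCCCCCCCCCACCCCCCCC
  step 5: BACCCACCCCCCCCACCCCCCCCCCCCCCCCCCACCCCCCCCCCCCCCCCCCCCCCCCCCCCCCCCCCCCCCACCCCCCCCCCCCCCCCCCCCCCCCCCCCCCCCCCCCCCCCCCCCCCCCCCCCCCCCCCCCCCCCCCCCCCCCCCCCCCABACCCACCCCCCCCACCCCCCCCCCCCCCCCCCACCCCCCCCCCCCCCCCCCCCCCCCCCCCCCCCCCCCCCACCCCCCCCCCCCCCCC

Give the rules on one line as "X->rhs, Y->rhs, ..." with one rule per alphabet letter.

A->CCA, B->BAC, C->CC

  step 4 ⇒ step 5: BACCCACCCCCCCCACCCCCCCCCCCCCCCCCCACCCCCCCCCCCCCCCCCCCCCCCCCCCCCCCCCCCCCCABACCCACCCCCCCCACCCCCCCCCCCCCCCCCCACCCCCCCC ⇒ BAC·CCA·CC·CC·CC·CCA·CC·CC·CC·CC·CC·CC·CC·CC·CCA·CC·CC·CC·CC·CC·CC·CC·CC·CC·CC·CC·CC·CC·CC·CC·CC·CC·CC·CCA·CC·CC·CC·CC·CC·CC·CC·CC·CC·CC·CC·CC·CC·CC·CC·CC·CC·CC·CC·CC·CC·CC·CC·CC·CC·CC·CC·CC·CC·CC·CC·CC·CC·CC·CC·CC·CC·CC·CCA·BAC·CCA·CC·CC·CC·CCA·CC·CC·CC·CC·CC·CC·CC·CC·CCA·CC·CC·CC·CC·CC·CC·CC·CC·CC·CC·CC·CC·CC·CC·CC·CC·CC·CC·CCA·CC·CC·CC·CC·CC·CC·CC·CC
    A ↦ CCA
    B ↦ BAC
    C ↦ CC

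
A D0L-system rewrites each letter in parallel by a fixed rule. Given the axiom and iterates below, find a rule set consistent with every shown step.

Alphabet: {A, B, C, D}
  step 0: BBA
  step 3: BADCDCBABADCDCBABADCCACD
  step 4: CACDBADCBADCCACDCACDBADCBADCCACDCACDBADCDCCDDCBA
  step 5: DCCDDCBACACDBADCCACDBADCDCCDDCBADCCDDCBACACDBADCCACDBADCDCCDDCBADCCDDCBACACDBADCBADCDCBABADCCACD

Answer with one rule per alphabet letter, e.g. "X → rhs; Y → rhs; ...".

  step 4 ⇒ step 5: CACDBADCBADCCACDCACDBADCBADCCACDCACDBADCDCCDDCBA ⇒ DC·CD·DC·BA·CA·CD·BA·DC·CA·CD·BA·DC·DC·CD·DC·BA·DC·CD·DC·BA·CA·CD·BA·DC·CA·CD·BA·DC·DC·CD·DC·BA·DC·CD·DC·BA·CA·CD·BA·DC·BA·DC·DC·BA·BA·DC·CA·CD
    A ↦ CD
    B ↦ CA
    C ↦ DC
    D ↦ BA

A->CD, B->CA, C->DC, D->BA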